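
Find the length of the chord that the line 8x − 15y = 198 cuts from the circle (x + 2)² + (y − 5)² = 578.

34

From the line, y = (−198 + 8x)/15. Substituting:
289x² − 3468x − 54621 = 0  ⟹  x² − 12x − 189 = 0
x = 21 or x = −9, giving (21, −2) and (−9, −18).
Chord length = distance between (21, −2) and (−9, −18) = √1156 = 34.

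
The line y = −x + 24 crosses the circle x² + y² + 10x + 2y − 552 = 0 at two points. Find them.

Express y = −x + 24 and substitute into the circle:
2x² − 40x + 72 = 0  ⟹  x² − 20x + 36 = 0
x = 18 or x = 2, giving (18, 6) and (2, 22).

(2, 22) and (18, 6)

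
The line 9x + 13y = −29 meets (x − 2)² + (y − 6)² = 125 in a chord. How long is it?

From the line, y = (−29 − 9x)/13. Substituting:
250x² + 1250x − 9000 = 0  ⟹  x² + 5x − 36 = 0
x = 4 or x = −9, giving (4, −5) and (−9, 4).
|(4, −5) − (−9, 4)| = √((13)² + (−9)²) = 5√10.

5√10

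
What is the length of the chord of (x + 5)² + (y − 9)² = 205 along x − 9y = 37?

√82

Centre (−5, 9), r² = 205. Perpendicular distance d from centre to line = |−123| / √82 = 123/√82.
Half the chord is √(r² − d²) = √(41/2), so the full chord is √82.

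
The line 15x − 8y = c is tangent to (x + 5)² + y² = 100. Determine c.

c = −245 or c = 95

The line touches the circle iff its distance from (−5, 0) is 10:
|15·(−5) − 8·0 − c| / √289 = 10
|c − (−75)| = 10·17, so c = 95 or c = −245.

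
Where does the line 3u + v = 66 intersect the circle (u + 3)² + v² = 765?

(15, 21) and (24, −6)

From the line, v = −3u + 66. Substituting:
10u² − 390u + 3600 = 0  ⟹  u² − 39u + 360 = 0
u = 24 or u = 15, giving (24, −6) and (15, 21).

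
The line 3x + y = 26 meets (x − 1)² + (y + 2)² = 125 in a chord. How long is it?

From the line, y = −3x + 26. Substituting:
10x² − 170x + 660 = 0  ⟹  x² − 17x + 66 = 0
x = 11 or x = 6, giving (11, −7) and (6, 8).
|(11, −7) − (6, 8)| = √((5)² + (−15)²) = 5√10.

5√10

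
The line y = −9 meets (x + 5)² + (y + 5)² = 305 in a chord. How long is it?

The distance from (−5, −5) to the line is 4, and r² = 305.
Half the chord is √(r² − d²) = √(289), so the full chord is 34.

34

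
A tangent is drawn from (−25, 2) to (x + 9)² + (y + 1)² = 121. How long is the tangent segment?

With centre O = (−9, −1), |OP|² = 265 and r² = 121.
By the tangent–radius right angle, tangent length = √(|PO|² − r²) = √144 = 12.

12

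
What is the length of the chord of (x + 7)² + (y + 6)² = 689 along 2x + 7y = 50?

6√53

The distance from (−7, −6) to the line is 106/√53, and r² = 689.
Half the chord is √(r² − d²) = √(477), so the full chord is 6√53.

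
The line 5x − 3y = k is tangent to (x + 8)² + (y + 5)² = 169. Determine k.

For a tangent, require d(centre, line) = r = 13.
|5·(−8) − 3·(−5) − k| / √34 = 13
|k − (−25)| = 13√34.

k = −25 ± 13√34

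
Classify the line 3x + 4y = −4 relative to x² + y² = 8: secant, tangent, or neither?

Substituting the line into the circle gives 25x² + 24x − 112 = 0.
Discriminant = (24)² − 4·25·(−112) = 11776 > 0.
Two real roots: the line is a secant.

secant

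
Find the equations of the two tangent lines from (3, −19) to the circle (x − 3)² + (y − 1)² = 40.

3x + y = −10 and 3x − y = 28

A line y − (−19) = m(x − (3)) is tangent when its distance from (3, 1) is 2√10:
[m·(0) − (20)]² = 40(m² + 1)
m² − 9 = 0, so m = −3 or m = 3.
With m = −3: 3x + y = −10. With m = 3: 3x − y = 28.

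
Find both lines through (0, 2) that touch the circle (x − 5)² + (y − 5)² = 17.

Write the tangent as mx − y + (2 − m·(0)) = 0 and set its distance from the centre to √17:
(5m − (3))² = 17(m² + 1)
4m² − 15m − 4 = 0, so m = 4 or m = −1/4.
With m = 4: 4x − y = −2. With m = −1/4: x + 4y = 8.

4x − y = −2 and x + 4y = 8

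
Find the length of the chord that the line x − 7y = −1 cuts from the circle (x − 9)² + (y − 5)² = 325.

Centre (9, 5), r² = 325. Perpendicular distance d from centre to line = |−25| / √50 = 25/√50.
Half the chord is √(r² − d²) = √(625/2), so the full chord is 25√2.

25√2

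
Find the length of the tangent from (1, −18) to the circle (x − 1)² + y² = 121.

√203

Centre (1, 0), r² = 121. |PO|² = (0)² + (−18)² = 324.
Power of the point: PT² = |PO|² − r² = 203, so PT = √203.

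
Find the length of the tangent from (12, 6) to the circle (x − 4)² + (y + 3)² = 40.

√105

With centre O = (4, −3), |OP|² = 145 and r² = 40.
Power of the point: PT² = |PO|² − r² = 105, so PT = √105.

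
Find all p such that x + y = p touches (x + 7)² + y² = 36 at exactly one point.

Tangency holds when the distance from the centre (−7, 0) to the line equals the radius 6:
|1·(−7) + 1·0 − p| / √2 = 6
|p − (−7)| = 6√2.

p = −7 ± 6√2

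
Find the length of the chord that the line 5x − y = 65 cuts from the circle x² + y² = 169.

Centre (0, 0), r² = 169. Perpendicular distance d from centre to line = |−65| / √26 = 65/√26.
Chord = 2√(r² − d²) = 2·√(13/2) = √26.

√26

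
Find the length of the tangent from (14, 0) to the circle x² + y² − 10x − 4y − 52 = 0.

2

Centre (5, 2), r² = 81. |PO|² = (9)² + (−2)² = 85.
The tangent meets the radius at right angles, so tangent² = |PO|² − r² = 85 − 81 = 4.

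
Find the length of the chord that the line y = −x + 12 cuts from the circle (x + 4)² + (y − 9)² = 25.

√2

Centre (−4, 9), r² = 25. Perpendicular distance d from centre to line = |−7| / √2 = 7/√2.
Half the chord is √(r² − d²) = √(1/2), so the full chord is √2.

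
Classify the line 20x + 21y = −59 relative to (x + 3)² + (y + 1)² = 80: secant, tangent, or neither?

Substituting the line into the circle gives 841x² + 4166x − 29867 = 0.
Δ = 17355556 − (−100472588) = 117828144.
Two real roots: the line is a secant.

secant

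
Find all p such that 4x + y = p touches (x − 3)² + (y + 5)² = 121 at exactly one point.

p = 7 ± 11√17

Tangency holds when the distance from the centre (3, −5) to the line equals the radius 11:
|4·3 + 1·(−5) − p| / √17 = 11
|p − (7)| = 11√17.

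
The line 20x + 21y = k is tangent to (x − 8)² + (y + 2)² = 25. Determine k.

Tangency holds when the distance from the centre (8, −2) to the line equals the radius 5:
|20·8 + 21·(−2) − k| / √841 = 5
|k − (118)| = 5·29, so k = 263 or k = −27.

k = −27 or k = 263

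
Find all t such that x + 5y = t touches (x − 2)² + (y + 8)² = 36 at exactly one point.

For a tangent, require d(centre, line) = r = 6.
|1·2 + 5·(−8) − t| / √26 = 6
|t − (−38)| = 6√26.

t = −38 ± 6√26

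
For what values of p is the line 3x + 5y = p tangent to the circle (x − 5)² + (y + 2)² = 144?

The line touches the circle iff its distance from (5, −2) is 12:
|3·5 + 5·(−2) − p| / √34 = 12
|p − (5)| = 12√34.

p = 5 ± 12√34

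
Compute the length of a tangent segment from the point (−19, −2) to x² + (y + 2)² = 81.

2√70

The centre is (0, −2) and r = 9. The square of the distance from P to the centre is 361 + 0 = 361.
Power of the point: PT² = |PO|² − r² = 280, so PT = 2√70.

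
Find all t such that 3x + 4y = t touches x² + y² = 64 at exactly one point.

t = −40 or t = 40

The line touches the circle iff its distance from (0, 0) is 8:
|3·0 + 4·0 − t| / √25 = 8
|t| = 8·5, so t = 40 or t = −40.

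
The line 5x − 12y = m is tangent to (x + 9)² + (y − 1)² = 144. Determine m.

The line touches the circle iff its distance from (−9, 1) is 12:
|5·(−9) − 12·1 − m| / √169 = 12
|m − (−57)| = 12·13, so m = 99 or m = −213.

m = −213 or m = 99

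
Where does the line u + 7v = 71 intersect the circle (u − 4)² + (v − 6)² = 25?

Substitute v = (71 − u)/7:
50u² − 450u + 400 = 0  ⟹  u² − 9u + 8 = 0
u = 8 or u = 1, giving (8, 9) and (1, 10).

(1, 10) and (8, 9)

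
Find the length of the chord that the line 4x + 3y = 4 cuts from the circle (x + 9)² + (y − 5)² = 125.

The distance from (−9, 5) to the line is 25/√25, and r² = 125.
Half the chord is √(r² − d²) = √(100), so the full chord is 20.

20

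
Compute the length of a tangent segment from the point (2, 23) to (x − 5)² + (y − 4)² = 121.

The centre is (5, 4) and r = 11. The square of the distance from P to the centre is 9 + 361 = 370.
The tangent meets the radius at right angles, so tangent² = |PO|² − r² = 370 − 121 = 249.

√249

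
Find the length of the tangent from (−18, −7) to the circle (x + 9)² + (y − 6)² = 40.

With centre O = (−9, 6), |OP|² = 250 and r² = 40.
Power of the point: PT² = |PO|² − r² = 210, so PT = √210.

√210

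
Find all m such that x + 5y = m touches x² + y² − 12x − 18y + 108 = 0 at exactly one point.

The line touches the circle iff its distance from (6, 9) is 3:
|1·6 + 5·9 − m| / √26 = 3
|m − (51)| = 3√26.

m = 51 ± 3√26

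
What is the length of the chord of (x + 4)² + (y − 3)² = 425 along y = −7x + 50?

25√2

The distance from (−4, 3) to the line is 75/√50, and r² = 425.
Chord = 2√(r² − d²) = 2·√(625/2) = 25√2.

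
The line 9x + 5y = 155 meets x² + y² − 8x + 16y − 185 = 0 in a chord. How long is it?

√106

The distance from (4, −8) to the line is 159/√106, and r² = 265.
Chord = 2√(r² − d²) = 2·√(53/2) = √106.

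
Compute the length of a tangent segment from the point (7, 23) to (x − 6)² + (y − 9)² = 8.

With centre O = (6, 9), |OP|² = 197 and r² = 8.
By the tangent–radius right angle, tangent length = √(|PO|² − r²) = √189 = 3√21.

3√21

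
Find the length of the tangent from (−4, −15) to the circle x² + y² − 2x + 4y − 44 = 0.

Centre (1, −2), r² = 49. |PO|² = (−5)² + (−13)² = 194.
By the tangent–radius right angle, tangent length = √(|PO|² − r²) = √145.

√145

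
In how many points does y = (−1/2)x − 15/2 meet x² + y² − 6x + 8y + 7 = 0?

0

Substituting the line into the circle gives 5x² − 10x + 13 = 0.
Δ = 100 − 260 = −160.
No real roots: the line does not meet the circle.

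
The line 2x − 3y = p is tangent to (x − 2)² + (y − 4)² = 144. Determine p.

For a tangent, require d(centre, line) = r = 12.
|2·2 − 3·4 − p| / √13 = 12
|p − (−8)| = 12√13.

p = −8 ± 12√13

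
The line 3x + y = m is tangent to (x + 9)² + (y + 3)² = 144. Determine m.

m = −30 ± 12√10

For a tangent, require d(centre, line) = r = 12.
|3·(−9) + 1·(−3) − m| / √10 = 12
|m − (−30)| = 12√10.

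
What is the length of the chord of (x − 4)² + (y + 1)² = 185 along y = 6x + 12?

4√37

The distance from (4, −1) to the line is 37/√37, and r² = 185.
Half the chord is √(r² − d²) = √(148), so the full chord is 4√37.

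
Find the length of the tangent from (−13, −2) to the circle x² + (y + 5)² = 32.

Centre (0, −5), r² = 32. |PO|² = (−13)² + (3)² = 178.
Power of the point: PT² = |PO|² − r² = 146, so PT = √146.

√146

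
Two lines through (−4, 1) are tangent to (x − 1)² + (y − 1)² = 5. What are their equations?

Write the tangent as mx − y + (1 − m·(−4)) = 0 and set its distance from the centre to √5:
(5m − (0))² = 5(m² + 1)
4m² − 1 = 0, so m = 1/2 or m = −1/2.
Through (−4, 1) these give x − 2y = −6 and x + 2y = −2.

x − 2y = −6 and x + 2y = −2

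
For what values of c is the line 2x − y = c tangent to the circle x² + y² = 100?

Tangency holds when the distance from the centre (0, 0) to the line equals the radius 10:
|2·0 − 1·0 − c| / √5 = 10
|c| = 10√5.

c = ±10√5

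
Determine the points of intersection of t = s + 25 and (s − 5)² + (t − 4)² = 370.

(−12, 13) and (−4, 21)

Substitute t = s + 25:
2s² + 32s + 96 = 0  ⟹  s² + 16s + 48 = 0
s = −4 or s = −12, giving (−4, 21) and (−12, 13).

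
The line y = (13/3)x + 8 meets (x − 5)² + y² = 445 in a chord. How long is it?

Express y = (24 + 13x)/3 and substitute into the circle:
178x² + 534x − 3204 = 0  ⟹  x² + 3x − 18 = 0
x = 3 or x = −6, giving (3, 21) and (−6, −18).
Chord length = distance between (3, 21) and (−6, −18) = √1602 = 3√178.

3√178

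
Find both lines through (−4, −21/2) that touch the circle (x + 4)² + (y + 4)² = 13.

A line y − (−21/2) = m(x − (−4)) is tangent when its distance from (−4, −4) is √13:
[m·(0) − (13/2)]² = 13(m² + 1)
4m² − 9 = 0, so m = 3/2 or m = −3/2.
With m = 3/2: 3x − 2y = 9. With m = −3/2: 3x + 2y = −33.

3x − 2y = 9 and 3x + 2y = −33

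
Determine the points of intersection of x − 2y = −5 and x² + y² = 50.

(−7, −1) and (5, 5)

From the line, y = (5 + x)/2. Substituting:
5x² + 10x − 175 = 0  ⟹  x² + 2x − 35 = 0
x = 5 or x = −7, giving (5, 5) and (−7, −1).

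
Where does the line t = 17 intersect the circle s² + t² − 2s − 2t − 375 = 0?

(−10, 17) and (12, 17)

Express t = 17 and substitute into the circle:
s² − 2s − 120 = 0
s = 12 or s = −10, giving (12, 17) and (−10, 17).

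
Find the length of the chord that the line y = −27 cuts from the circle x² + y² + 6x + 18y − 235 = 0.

Centre (−3, −9), r² = 325. Perpendicular distance d from centre to line = |18| / √1 = 18.
Half the chord is √(r² − d²) = √(1), so the full chord is 2.

2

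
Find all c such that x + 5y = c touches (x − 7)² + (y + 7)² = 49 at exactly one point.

c = −28 ± 7√26

For a tangent, require d(centre, line) = r = 7.
|1·7 + 5·(−7) − c| / √26 = 7
|c − (−28)| = 7√26.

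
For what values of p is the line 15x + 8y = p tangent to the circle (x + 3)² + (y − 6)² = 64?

Tangency holds when the distance from the centre (−3, 6) to the line equals the radius 8:
|15·(−3) + 8·6 − p| / √289 = 8
|p − (3)| = 8·17, so p = 139 or p = −133.

p = −133 or p = 139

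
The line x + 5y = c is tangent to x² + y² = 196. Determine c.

For a tangent, require d(centre, line) = r = 14.
|1·0 + 5·0 − c| / √26 = 14
|c| = 14√26.

c = ±14√26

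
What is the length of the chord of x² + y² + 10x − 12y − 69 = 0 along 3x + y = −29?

Substitute y = −3x − 29:
10x² + 220x + 1120 = 0  ⟹  x² + 22x + 112 = 0
x = −8 or x = −14, giving (−8, −5) and (−14, 13).
Chord length = distance between (−8, −5) and (−14, 13) = √360 = 6√10.

6√10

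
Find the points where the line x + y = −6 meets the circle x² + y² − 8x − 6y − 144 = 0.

(−9, 3) and (4, −10)

Substitute y = −x − 6:
2x² + 10x − 72 = 0  ⟹  x² + 5x − 36 = 0
x = 4 or x = −9, giving (4, −10) and (−9, 3).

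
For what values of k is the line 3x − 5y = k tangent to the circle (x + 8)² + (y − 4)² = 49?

k = −44 ± 7√34

Tangency holds when the distance from the centre (−8, 4) to the line equals the radius 7:
|3·(−8) − 5·4 − k| / √34 = 7
|k − (−44)| = 7√34.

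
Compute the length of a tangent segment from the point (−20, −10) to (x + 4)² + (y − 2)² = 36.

With centre O = (−4, 2), |OP|² = 400 and r² = 36.
By the tangent–radius right angle, tangent length = √(|PO|² − r²) = √364 = 2√91.

2√91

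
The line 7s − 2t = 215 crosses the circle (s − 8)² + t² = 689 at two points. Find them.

(25, −20) and (33, 8)

From the line, t = (−215 + 7s)/2. Substituting:
53s² − 3074s + 43725 = 0  ⟹  s² − 58s + 825 = 0
s = 33 or s = 25, giving (33, 8) and (25, −20).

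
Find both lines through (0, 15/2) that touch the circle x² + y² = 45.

x − 2y = −15 and x + 2y = 15

Let a tangent through (0, 15/2) have slope m. Its distance from (0, 0) must equal 3√5:
[m·(0) − (−15/2)]² = 45(m² + 1)
4m² − 1 = 0, so m = 1/2 or m = −1/2.
Through (0, 15/2) these give x − 2y = −15 and x + 2y = 15.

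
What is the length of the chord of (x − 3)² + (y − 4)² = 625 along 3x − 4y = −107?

30

Substitute y = (107 + 3x)/4:
25x² + 450x − 1575 = 0  ⟹  x² + 18x − 63 = 0
x = 3 or x = −21, giving (3, 29) and (−21, 11).
Chord length = distance between (3, 29) and (−21, 11) = √900 = 30.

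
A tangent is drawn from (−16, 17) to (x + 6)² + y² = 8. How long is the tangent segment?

√381

With centre O = (−6, 0), |OP|² = 389 and r² = 8.
The tangent meets the radius at right angles, so tangent² = |PO|² − r² = 389 − 8 = 381.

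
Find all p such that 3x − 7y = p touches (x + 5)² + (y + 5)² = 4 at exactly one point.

p = 20 ± 2√58

The line touches the circle iff its distance from (−5, −5) is 2:
|3·(−5) − 7·(−5) − p| / √58 = 2
|p − (20)| = 2√58.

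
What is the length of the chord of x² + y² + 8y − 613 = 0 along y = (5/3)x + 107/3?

5√34

The distance from (0, −4) to the line is 119/√34, and r² = 629.
Half the chord is √(r² − d²) = √(425/2), so the full chord is 5√34.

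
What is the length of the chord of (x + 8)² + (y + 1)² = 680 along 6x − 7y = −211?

4√85

Express y = (211 + 6x)/7 and substitute into the circle:
85x² + 3400x + 17340 = 0  ⟹  x² + 40x + 204 = 0
x = −6 or x = −34, giving (−6, 25) and (−34, 1).
Chord length = distance between (−6, 25) and (−34, 1) = √1360 = 4√85.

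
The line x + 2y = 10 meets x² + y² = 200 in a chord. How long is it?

Express y = (10 − x)/2 and substitute into the circle:
5x² − 20x − 700 = 0  ⟹  x² − 4x − 140 = 0
x = 14 or x = −10, giving (14, −2) and (−10, 10).
|(14, −2) − (−10, 10)| = √((24)² + (−12)²) = 12√5.

12√5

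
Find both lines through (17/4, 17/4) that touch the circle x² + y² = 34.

3x + 5y = 34 and 5x + 3y = 34

Write the tangent as mx − y + (17/4 − m·(17/4)) = 0 and set its distance from the centre to √34:
(−17/4m − (−17/4))² = 34(m² + 1)
15m² + 34m + 15 = 0, so m = −3/5 or m = −5/3.
With m = −3/5: 3x + 5y = 34. With m = −5/3: 5x + 3y = 34.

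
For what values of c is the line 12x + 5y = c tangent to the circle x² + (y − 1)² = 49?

Tangency holds when the distance from the centre (0, 1) to the line equals the radius 7:
|12·0 + 5·1 − c| / √169 = 7
|c − (5)| = 7·13, so c = 96 or c = −86.

c = −86 or c = 96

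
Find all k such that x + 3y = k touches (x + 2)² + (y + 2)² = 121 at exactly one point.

For a tangent, require d(centre, line) = r = 11.
|1·(−2) + 3·(−2) − k| / √10 = 11
|k − (−8)| = 11√10.

k = −8 ± 11√10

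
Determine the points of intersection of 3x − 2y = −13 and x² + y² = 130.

Express y = (13 + 3x)/2 and substitute into the circle:
13x² + 78x − 351 = 0  ⟹  x² + 6x − 27 = 0
x = 3 or x = −9, giving (3, 11) and (−9, −7).

(−9, −7) and (3, 11)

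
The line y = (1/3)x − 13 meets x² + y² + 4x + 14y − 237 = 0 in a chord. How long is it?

The distance from (−2, −7) to the line is 20/√10, and r² = 290.
Chord = 2√(r² − d²) = 2·√(250) = 10√10.

10√10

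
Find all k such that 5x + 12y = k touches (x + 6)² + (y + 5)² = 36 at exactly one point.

Tangency holds when the distance from the centre (−6, −5) to the line equals the radius 6:
|5·(−6) + 12·(−5) − k| / √169 = 6
|k − (−90)| = 6·13, so k = −12 or k = −168.

k = −168 or k = −12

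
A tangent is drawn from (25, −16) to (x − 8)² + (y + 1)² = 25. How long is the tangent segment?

√489

Centre (8, −1), r² = 25. |PO|² = (17)² + (−15)² = 514.
Power of the point: PT² = |PO|² − r² = 489, so PT = √489.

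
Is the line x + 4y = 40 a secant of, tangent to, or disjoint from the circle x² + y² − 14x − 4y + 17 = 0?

Centre (7, 2), r² = 36. Distance² from centre to line = (−25)²/17 = 625/17.
Since d² > r², the line lies outside the circle.

disjoint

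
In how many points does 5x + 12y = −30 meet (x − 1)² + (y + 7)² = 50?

Substituting the line into the circle gives 169x² − 828x − 4140 = 0.
Discriminant = (−828)² − 4·169·(−4140) = 3484224 > 0.
Two real roots: the line is a secant.

2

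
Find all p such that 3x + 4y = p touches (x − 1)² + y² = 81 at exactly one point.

p = −42 or p = 48

The line touches the circle iff its distance from (1, 0) is 9:
|3·1 + 4·0 − p| / √25 = 9
|p − (3)| = 9·5, so p = 48 or p = −42.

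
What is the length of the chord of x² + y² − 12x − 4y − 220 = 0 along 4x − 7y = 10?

4√65

Substitute y = (−10 + 4x)/7:
65x² − 780x − 10400 = 0  ⟹  x² − 12x − 160 = 0
x = 20 or x = −8, giving (20, 10) and (−8, −6).
|(20, 10) − (−8, −6)| = √((28)² + (16)²) = 4√65.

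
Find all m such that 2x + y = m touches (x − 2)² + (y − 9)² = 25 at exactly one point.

m = 13 ± 5√5

Tangency holds when the distance from the centre (2, 9) to the line equals the radius 5:
|2·2 + 1·9 − m| / √5 = 5
|m − (13)| = 5√5.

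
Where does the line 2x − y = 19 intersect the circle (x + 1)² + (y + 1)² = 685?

Express y = 2x − 19 and substitute into the circle:
5x² − 70x − 360 = 0  ⟹  x² − 14x − 72 = 0
x = 18 or x = −4, giving (18, 17) and (−4, −27).

(−4, −27) and (18, 17)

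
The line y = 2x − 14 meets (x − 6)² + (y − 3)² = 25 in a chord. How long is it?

4√5

Centre (6, 3), r² = 25. Perpendicular distance d from centre to line = |−5| / √5 = 5/√5.
Half the chord is √(r² − d²) = √(20), so the full chord is 4√5.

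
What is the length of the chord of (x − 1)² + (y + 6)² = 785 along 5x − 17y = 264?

The distance from (1, −6) to the line is 157/√314, and r² = 785.
Chord = 2√(r² − d²) = 2·√(1413/2) = 3√314.

3√314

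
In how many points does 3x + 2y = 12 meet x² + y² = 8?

Centre (0, 0), r² = 8. Distance² from centre to line = (−12)²/13 = 144/13.
Since d² > r², the line lies outside the circle.

0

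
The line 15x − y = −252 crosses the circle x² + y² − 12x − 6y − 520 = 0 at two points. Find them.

From the line, y = 15x + 252. Substituting:
226x² + 7458x + 61472 = 0  ⟹  x² + 33x + 272 = 0
x = −16 or x = −17, giving (−16, 12) and (−17, −3).

(−17, −3) and (−16, 12)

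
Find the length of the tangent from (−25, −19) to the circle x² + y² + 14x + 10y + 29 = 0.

With centre O = (−7, −5), |OP|² = 520 and r² = 45.
Power of the point: PT² = |PO|² − r² = 475, so PT = 5√19.

5√19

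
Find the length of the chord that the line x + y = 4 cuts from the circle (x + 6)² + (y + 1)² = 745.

37√2

Substitute y = −x + 4:
2x² + 2x − 684 = 0  ⟹  x² + x − 342 = 0
x = 18 or x = −19, giving (18, −14) and (−19, 23).
Chord length = distance between (18, −14) and (−19, 23) = √2738 = 37√2.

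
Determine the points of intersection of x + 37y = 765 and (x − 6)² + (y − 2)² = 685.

(−12, 21) and (25, 20)

Express y = (765 − x)/37 and substitute into the circle:
1370x² − 17810x − 411000 = 0  ⟹  x² − 13x − 300 = 0
x = 25 or x = −12, giving (25, 20) and (−12, 21).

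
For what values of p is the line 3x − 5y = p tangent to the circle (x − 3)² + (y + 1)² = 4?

Tangency holds when the distance from the centre (3, −1) to the line equals the radius 2:
|3·3 − 5·(−1) − p| / √34 = 2
|p − (14)| = 2√34.

p = 14 ± 2√34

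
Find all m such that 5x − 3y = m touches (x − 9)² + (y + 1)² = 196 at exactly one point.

Tangency holds when the distance from the centre (9, −1) to the line equals the radius 14:
|5·9 − 3·(−1) − m| / √34 = 14
|m − (48)| = 14√34.

m = 48 ± 14√34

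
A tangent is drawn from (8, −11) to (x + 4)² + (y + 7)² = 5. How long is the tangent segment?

Centre (−4, −7), r² = 5. |PO|² = (12)² + (−4)² = 160.
Power of the point: PT² = |PO|² − r² = 155, so PT = √155.

√155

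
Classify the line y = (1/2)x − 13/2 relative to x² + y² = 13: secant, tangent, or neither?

neither

Substituting the line into the circle gives 5x² − 26x + 117 = 0.
Δ = 676 − 2340 = −1664.
No real roots: the line does not meet the circle.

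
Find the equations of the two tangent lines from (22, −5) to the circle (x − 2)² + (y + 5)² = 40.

Write the tangent as mx − y + (−5 − m·(22)) = 0 and set its distance from the centre to 2√10:
(−20m − (0))² = 40(m² + 1)
9m² − 1 = 0, so m = −1/3 or m = 1/3.
With m = −1/3: x + 3y = 7. With m = 1/3: x − 3y = 37.

x + 3y = 7 and x − 3y = 37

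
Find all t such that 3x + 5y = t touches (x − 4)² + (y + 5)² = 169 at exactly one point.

t = −13 ± 13√34

For a tangent, require d(centre, line) = r = 13.
|3·4 + 5·(−5) − t| / √34 = 13
|t − (−13)| = 13√34.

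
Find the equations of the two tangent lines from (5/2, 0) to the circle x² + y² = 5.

Write the tangent as mx − y + (0 − m·(5/2)) = 0 and set its distance from the centre to √5:
[m·(−5/2) − (0)]² = 5(m² + 1)
m² − 4 = 0, so m = −2 or m = 2.
With m = −2: 2x + y = 5. With m = 2: 2x − y = 5.

2x + y = 5 and 2x − y = 5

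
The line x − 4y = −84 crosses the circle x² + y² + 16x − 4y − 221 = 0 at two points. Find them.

Substitute y = (84 + x)/4:
17x² + 408x + 2176 = 0  ⟹  x² + 24x + 128 = 0
x = −8 or x = −16, giving (−8, 19) and (−16, 17).

(−16, 17) and (−8, 19)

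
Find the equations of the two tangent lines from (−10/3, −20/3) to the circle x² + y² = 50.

Write the tangent as mx − y + (−20/3 − m·(−10/3)) = 0 and set its distance from the centre to 5√2:
[m·(10/3) − (20/3)]² = 50(m² + 1)
7m² + 8m + 1 = 0, so m = −1/7 or m = −1.
Through (−10/3, −20/3) these give x + 7y = −50 and x + y = −10.

x + 7y = −50 and x + y = −10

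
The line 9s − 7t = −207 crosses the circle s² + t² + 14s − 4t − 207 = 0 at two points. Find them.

Express t = (207 + 9s)/7 and substitute into the circle:
130s² + 4160s + 26910 = 0  ⟹  s² + 32s + 207 = 0
s = −9 or s = −23, giving (−9, 18) and (−23, 0).

(−23, 0) and (−9, 18)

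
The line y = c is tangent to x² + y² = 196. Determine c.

Tangency holds when the distance from the centre (0, 0) to the line equals the radius 14:
|0·0 + 1·0 − c| / √1 = 14
|c| = 14, so c = 14 or c = −14.

c = −14 or c = 14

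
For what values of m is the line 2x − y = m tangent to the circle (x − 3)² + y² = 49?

For a tangent, require d(centre, line) = r = 7.
|2·3 − 1·0 − m| / √5 = 7
|m − (6)| = 7√5.

m = 6 ± 7√5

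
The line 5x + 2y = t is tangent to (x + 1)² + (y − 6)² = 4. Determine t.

Tangency holds when the distance from the centre (−1, 6) to the line equals the radius 2:
|5·(−1) + 2·6 − t| / √29 = 2
|t − (7)| = 2√29.

t = 7 ± 2√29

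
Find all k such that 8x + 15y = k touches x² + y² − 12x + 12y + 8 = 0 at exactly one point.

k = −178 or k = 94

For a tangent, require d(centre, line) = r = 8.
|8·6 + 15·(−6) − k| / √289 = 8
|k − (−42)| = 8·17, so k = 94 or k = −178.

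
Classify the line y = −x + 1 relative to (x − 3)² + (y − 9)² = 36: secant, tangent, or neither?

Substituting the line into the circle gives 2x² + 10x + 37 = 0.
Δ = 100 − 296 = −196.
No real roots: the line does not meet the circle.

neither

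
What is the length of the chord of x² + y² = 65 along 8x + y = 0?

The distance from (0, 0) to the line is 0/√65, and r² = 65.
Half the chord is √(r² − d²) = √(65), so the full chord is 2√65.

2√65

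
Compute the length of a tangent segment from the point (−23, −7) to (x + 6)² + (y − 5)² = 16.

√417

With centre O = (−6, 5), |OP|² = 433 and r² = 16.
Power of the point: PT² = |PO|² − r² = 417, so PT = √417.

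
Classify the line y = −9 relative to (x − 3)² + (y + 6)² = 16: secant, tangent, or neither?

secant

Substituting the line into the circle gives x² − 6x + 2 = 0.
Δ = 36 − 8 = 28.
Two real roots: the line is a secant.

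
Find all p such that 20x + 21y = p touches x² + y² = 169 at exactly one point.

For a tangent, require d(centre, line) = r = 13.
|20·0 + 21·0 − p| / √841 = 13
|p| = 13·29, so p = 377 or p = −377.

p = −377 or p = 377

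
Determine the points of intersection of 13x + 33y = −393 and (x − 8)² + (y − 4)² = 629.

Substitute y = (−393 − 13x)/33:
1258x² − 3774x − 339660 = 0  ⟹  x² − 3x − 270 = 0
x = 18 or x = −15, giving (18, −19) and (−15, −6).

(−15, −6) and (18, −19)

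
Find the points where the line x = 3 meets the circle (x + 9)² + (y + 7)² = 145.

The line gives x = 3. Substituting into the circle:
y² + 14y + 48 = 0
y = −6 or y = −8, giving (3, −6) and (3, −8).

(3, −8) and (3, −6)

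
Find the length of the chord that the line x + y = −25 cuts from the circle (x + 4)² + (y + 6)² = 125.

Centre (−4, −6), r² = 125. Perpendicular distance d from centre to line = |15| / √2 = 15/√2.
Half the chord is √(r² − d²) = √(25/2), so the full chord is 5√2.

5√2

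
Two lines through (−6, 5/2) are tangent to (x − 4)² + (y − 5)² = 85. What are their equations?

Write the tangent as mx − y + (5/2 − m·(−6)) = 0 and set its distance from the centre to √85:
[m·(10) − (5/2)]² = 85(m² + 1)
12m² − 40m − 63 = 0, so m = −7/6 or m = 9/2.
With m = −7/6: 7x + 6y = −27. With m = 9/2: 9x − 2y = −59.

7x + 6y = −27 and 9x − 2y = −59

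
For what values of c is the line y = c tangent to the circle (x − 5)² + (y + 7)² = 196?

c = −21 or c = 7

Tangency holds when the distance from the centre (5, −7) to the line equals the radius 14:
|0·5 + 1·(−7) − c| / √1 = 14
|c − (−7)| = 14, so c = 7 or c = −21.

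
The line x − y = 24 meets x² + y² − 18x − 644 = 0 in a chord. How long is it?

Centre (9, 0), r² = 725. Perpendicular distance d from centre to line = |−15| / √2 = 15/√2.
Half the chord is √(r² − d²) = √(1225/2), so the full chord is 35√2.

35√2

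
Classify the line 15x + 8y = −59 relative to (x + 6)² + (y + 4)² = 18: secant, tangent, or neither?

secant

Centre (−6, −4), r² = 18. Distance² from centre to line = (−63)²/289 = 3969/289.
Since d² < r², the line cuts the circle twice.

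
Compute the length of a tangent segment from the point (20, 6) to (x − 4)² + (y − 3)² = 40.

The centre is (4, 3) and r = 2√10. The square of the distance from P to the centre is 256 + 9 = 265.
The tangent meets the radius at right angles, so tangent² = |PO|² − r² = 265 − 40 = 225.

15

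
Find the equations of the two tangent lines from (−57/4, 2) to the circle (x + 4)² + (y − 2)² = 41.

4x − 5y = −67 and 4x + 5y = −47

Write the tangent as mx − y + (2 − m·(−57/4)) = 0 and set its distance from the centre to √41:
(41/4m − (0))² = 41(m² + 1)
25m² − 16 = 0, so m = 4/5 or m = −4/5.
Through (−57/4, 2) these give 4x − 5y = −67 and 4x + 5y = −47.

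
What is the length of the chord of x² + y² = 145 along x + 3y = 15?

Express y = (15 − x)/3 and substitute into the circle:
10x² − 30x − 1080 = 0  ⟹  x² − 3x − 108 = 0
x = 12 or x = −9, giving (12, 1) and (−9, 8).
|(12, 1) − (−9, 8)| = √((21)² + (−7)²) = 7√10.

7√10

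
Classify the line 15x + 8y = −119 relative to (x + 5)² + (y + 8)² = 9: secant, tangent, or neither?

Substituting the line into the circle gives 289x² + 2290x + 4049 = 0.
Δ = 5244100 − 4680644 = 563456.
Two real roots: the line is a secant.

secant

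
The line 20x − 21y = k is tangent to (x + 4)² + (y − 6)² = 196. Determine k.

k = −612 or k = 200

Tangency holds when the distance from the centre (−4, 6) to the line equals the radius 14:
|20·(−4) − 21·6 − k| / √841 = 14
|k − (−206)| = 14·29, so k = 200 or k = −612.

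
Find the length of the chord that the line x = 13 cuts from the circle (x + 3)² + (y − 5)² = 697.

The line gives x = 13. Substituting into the circle:
y² − 10y − 416 = 0
y = 26 or y = −16, giving (13, 26) and (13, −16).
|(13, 26) − (13, −16)| = √((0)² + (42)²) = 42.

42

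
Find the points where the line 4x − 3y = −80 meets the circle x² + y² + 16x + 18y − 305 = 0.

Express y = (80 + 4x)/3 and substitute into the circle:
25x² + 1000x + 7975 = 0  ⟹  x² + 40x + 319 = 0
x = −11 or x = −29, giving (−11, 12) and (−29, −12).

(−29, −12) and (−11, 12)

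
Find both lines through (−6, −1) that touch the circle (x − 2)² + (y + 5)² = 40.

A line y − (−1) = m(x − (−6)) is tangent when its distance from (2, −5) is 2√10:
(8m − (−4))² = 40(m² + 1)
3m² + 8m − 3 = 0, so m = −3 or m = 1/3.
With m = −3: 3x + y = −19. With m = 1/3: x − 3y = −3.

3x + y = −19 and x − 3y = −3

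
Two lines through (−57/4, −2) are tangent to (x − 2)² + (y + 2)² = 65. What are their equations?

4x − 7y = −43 and 4x + 7y = −71

A line y − (−2) = m(x − (−57/4)) is tangent when its distance from (2, −2) is √65:
[m·(65/4) − (0)]² = 65(m² + 1)
49m² − 16 = 0, so m = 4/7 or m = −4/7.
Through (−57/4, −2) these give 4x − 7y = −43 and 4x + 7y = −71.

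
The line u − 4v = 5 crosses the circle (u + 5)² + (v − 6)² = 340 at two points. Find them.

Substitute v = (−5 + u)/4:
17u² + 102u − 4199 = 0  ⟹  u² + 6u − 247 = 0
u = 13 or u = −19, giving (13, 2) and (−19, −6).

(−19, −6) and (13, 2)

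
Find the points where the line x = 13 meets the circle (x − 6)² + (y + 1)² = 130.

The line gives x = 13. Substituting into the circle:
y² + 2y − 80 = 0
y = 8 or y = −10, giving (13, 8) and (13, −10).

(13, −10) and (13, 8)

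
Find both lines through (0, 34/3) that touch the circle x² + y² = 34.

A line y − (34/3) = m(x − (0)) is tangent when its distance from (0, 0) is √34:
(0m − (−34/3))² = 34(m² + 1)
9m² − 25 = 0, so m = 5/3 or m = −5/3.
Through (0, 34/3) these give 5x − 3y = −34 and 5x + 3y = 34.

5x − 3y = −34 and 5x + 3y = 34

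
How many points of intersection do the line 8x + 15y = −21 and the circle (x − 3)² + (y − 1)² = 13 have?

2

Substituting the line into the circle gives 289x² − 774x + 396 = 0.
Discriminant = (−774)² − 4·289·(396) = 141300 > 0.
Two real roots: the line is a secant.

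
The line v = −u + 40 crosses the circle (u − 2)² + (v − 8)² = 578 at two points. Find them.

Substitute v = −u + 40:
2u² − 68u + 450 = 0  ⟹  u² − 34u + 225 = 0
u = 25 or u = 9, giving (25, 15) and (9, 31).

(9, 31) and (25, 15)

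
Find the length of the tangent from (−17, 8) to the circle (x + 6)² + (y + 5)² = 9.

With centre O = (−6, −5), |OP|² = 290 and r² = 9.
By the tangent–radius right angle, tangent length = √(|PO|² − r²) = √281.

√281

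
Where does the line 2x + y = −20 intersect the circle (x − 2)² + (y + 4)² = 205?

(−11, 2) and (−1, −18)

Express y = −2x − 20 and substitute into the circle:
5x² + 60x + 55 = 0  ⟹  x² + 12x + 11 = 0
x = −1 or x = −11, giving (−1, −18) and (−11, 2).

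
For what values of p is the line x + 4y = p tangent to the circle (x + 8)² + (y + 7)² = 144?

p = −36 ± 12√17

The line touches the circle iff its distance from (−8, −7) is 12:
|1·(−8) + 4·(−7) − p| / √17 = 12
|p − (−36)| = 12√17.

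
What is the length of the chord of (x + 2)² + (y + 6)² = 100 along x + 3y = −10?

6√10

The distance from (−2, −6) to the line is 10/√10, and r² = 100.
Half the chord is √(r² − d²) = √(90), so the full chord is 6√10.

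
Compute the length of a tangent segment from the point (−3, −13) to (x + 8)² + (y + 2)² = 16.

√130

The centre is (−8, −2) and r = 4. The square of the distance from P to the centre is 25 + 121 = 146.
The tangent meets the radius at right angles, so tangent² = |PO|² − r² = 146 − 16 = 130.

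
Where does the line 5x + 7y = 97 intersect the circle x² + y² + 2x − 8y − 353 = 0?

From the line, y = (97 − 5x)/7. Substituting:
74x² − 592x − 13320 = 0  ⟹  x² − 8x − 180 = 0
x = 18 or x = −10, giving (18, 1) and (−10, 21).

(−10, 21) and (18, 1)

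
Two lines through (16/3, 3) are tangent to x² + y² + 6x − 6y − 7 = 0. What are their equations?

A line y − (3) = m(x − (16/3)) is tangent when its distance from (−3, 3) is 5:
(−25/3m − (0))² = 25(m² + 1)
16m² − 9 = 0, so m = −3/4 or m = 3/4.
Through (16/3, 3) these give 3x + 4y = 28 and 3x − 4y = 4.

3x + 4y = 28 and 3x − 4y = 4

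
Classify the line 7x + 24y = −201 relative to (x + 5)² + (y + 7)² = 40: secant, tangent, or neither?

secant

Centre (−5, −7), r² = 40. Distance² from centre to line = (−2)²/625 = 4/625.
Since d² < r², the line cuts the circle twice.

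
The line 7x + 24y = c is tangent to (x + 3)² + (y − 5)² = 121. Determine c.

The line touches the circle iff its distance from (−3, 5) is 11:
|7·(−3) + 24·5 − c| / √625 = 11
|c − (99)| = 11·25, so c = 374 or c = −176.

c = −176 or c = 374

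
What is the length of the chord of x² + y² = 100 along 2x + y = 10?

The distance from (0, 0) to the line is 10/√5, and r² = 100.
Half the chord is √(r² − d²) = √(80), so the full chord is 8√5.

8√5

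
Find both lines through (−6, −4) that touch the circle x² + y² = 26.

A line y − (−4) = m(x − (−6)) is tangent when its distance from (0, 0) is √26:
[m·(6) − (4)]² = 26(m² + 1)
5m² − 24m − 5 = 0, so m = −1/5 or m = 5.
With m = −1/5: x + 5y = −26. With m = 5: 5x − y = −26.

x + 5y = −26 and 5x − y = −26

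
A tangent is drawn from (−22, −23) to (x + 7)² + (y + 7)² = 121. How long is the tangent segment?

6√10

With centre O = (−7, −7), |OP|² = 481 and r² = 121.
Power of the point: PT² = |PO|² − r² = 360, so PT = 6√10.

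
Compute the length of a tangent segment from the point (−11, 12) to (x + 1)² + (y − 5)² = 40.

√109

Centre (−1, 5), r² = 40. |PO|² = (−10)² + (7)² = 149.
Power of the point: PT² = |PO|² − r² = 109, so PT = √109.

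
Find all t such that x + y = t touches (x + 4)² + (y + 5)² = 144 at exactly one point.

The line touches the circle iff its distance from (−4, −5) is 12:
|1·(−4) + 1·(−5) − t| / √2 = 12
|t − (−9)| = 12√2.

t = −9 ± 12√2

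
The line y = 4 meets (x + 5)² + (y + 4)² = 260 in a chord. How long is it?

28

The distance from (−5, −4) to the line is 8, and r² = 260.
Half the chord is √(r² − d²) = √(196), so the full chord is 28.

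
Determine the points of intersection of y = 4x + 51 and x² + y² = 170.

Substitute y = 4x + 51:
17x² + 408x + 2431 = 0  ⟹  x² + 24x + 143 = 0
x = −11 or x = −13, giving (−11, 7) and (−13, −1).

(−13, −1) and (−11, 7)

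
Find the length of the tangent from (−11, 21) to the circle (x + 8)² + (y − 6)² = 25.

√209

Centre (−8, 6), r² = 25. |PO|² = (−3)² + (15)² = 234.
Power of the point: PT² = |PO|² − r² = 209, so PT = √209.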